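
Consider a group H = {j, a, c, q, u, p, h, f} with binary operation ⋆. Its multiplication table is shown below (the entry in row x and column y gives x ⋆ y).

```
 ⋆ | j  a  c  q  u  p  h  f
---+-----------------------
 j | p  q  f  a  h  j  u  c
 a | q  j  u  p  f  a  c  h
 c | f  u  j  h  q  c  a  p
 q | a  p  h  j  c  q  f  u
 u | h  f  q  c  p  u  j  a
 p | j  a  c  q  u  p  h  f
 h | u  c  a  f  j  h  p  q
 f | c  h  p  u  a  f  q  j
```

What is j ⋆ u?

h

Read row j, column u: j ⋆ u = h.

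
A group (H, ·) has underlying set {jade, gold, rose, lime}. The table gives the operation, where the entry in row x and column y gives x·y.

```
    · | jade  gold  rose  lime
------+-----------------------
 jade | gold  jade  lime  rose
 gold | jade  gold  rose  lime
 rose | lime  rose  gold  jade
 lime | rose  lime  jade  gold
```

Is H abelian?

Check whether the table is symmetric across its main diagonal.
Every entry (row x, col y) equals the entry (row y, col x), so H is abelian.

Yes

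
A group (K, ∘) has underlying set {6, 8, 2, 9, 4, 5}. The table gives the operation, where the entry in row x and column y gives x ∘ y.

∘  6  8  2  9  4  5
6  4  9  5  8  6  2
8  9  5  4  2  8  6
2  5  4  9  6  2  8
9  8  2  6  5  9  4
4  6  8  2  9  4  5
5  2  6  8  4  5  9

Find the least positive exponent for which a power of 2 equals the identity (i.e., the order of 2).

The identity element is 4 (its row matches the header).
2^1 = 2
2^2 = 2 ∘ 2 = 9
2^3 = 9 ∘ 2 = 6
2^4 = 6 ∘ 2 = 5
2^5 = 5 ∘ 2 = 8
2^6 = 8 ∘ 2 = 4
The first power of 2 equal to the identity is 2^6, so ord(2) = 6.

6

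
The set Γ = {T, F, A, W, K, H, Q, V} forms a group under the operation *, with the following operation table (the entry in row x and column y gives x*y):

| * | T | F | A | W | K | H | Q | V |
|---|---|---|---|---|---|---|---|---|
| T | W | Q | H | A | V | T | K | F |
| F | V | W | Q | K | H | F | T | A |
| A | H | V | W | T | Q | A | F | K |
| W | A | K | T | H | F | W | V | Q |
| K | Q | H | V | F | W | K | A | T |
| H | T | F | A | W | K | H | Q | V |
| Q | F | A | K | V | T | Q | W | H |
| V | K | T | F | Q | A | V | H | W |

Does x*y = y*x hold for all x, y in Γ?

K*A = V but A*K = Q.
Since K and A do not commute, Γ is not abelian.

No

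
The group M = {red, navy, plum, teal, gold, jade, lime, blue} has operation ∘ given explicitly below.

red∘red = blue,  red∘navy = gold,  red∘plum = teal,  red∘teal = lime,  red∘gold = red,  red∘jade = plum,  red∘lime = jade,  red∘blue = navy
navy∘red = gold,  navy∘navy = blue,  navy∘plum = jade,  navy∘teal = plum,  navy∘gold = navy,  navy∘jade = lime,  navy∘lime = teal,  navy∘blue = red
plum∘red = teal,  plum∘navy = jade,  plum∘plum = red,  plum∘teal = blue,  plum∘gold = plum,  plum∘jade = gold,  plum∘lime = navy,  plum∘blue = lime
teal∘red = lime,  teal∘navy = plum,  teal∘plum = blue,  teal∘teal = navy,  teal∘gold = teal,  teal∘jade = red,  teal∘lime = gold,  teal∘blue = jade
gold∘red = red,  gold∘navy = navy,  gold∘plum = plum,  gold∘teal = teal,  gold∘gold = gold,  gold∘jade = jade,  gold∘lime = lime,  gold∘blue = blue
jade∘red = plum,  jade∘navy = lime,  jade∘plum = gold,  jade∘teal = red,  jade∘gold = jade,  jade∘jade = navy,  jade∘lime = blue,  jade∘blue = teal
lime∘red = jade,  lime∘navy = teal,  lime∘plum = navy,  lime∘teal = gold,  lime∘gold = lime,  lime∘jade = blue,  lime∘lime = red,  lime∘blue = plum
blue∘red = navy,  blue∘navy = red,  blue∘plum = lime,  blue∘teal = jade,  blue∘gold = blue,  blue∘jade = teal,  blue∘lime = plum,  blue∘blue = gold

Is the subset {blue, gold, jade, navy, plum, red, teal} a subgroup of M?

No

red ∘ teal = lime, which is not in {blue, gold, jade, navy, plum, red, teal}.
The subset is not closed under ∘, so it is not a subgroup.
(Structurally, M here is isomorphic to the cyclic group Z_8.)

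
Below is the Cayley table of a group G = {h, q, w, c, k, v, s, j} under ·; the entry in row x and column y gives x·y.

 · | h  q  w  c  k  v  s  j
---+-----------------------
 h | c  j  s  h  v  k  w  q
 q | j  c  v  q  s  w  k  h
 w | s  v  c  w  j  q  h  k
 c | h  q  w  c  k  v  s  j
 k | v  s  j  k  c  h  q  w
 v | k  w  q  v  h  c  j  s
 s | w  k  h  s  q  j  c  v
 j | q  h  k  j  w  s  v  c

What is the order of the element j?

The identity element is c (its row matches the header).
j^1 = j
j^2 = j·j = c
The first power of j equal to the identity is j^2, so ord(j) = 2.

2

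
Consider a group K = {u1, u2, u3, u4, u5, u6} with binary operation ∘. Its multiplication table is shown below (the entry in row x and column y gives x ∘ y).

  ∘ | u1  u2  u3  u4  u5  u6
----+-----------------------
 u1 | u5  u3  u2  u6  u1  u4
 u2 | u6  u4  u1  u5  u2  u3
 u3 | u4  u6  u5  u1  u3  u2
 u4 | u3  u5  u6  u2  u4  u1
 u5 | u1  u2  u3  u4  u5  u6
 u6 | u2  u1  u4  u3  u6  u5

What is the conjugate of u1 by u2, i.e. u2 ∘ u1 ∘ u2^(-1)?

u3

The identity is u5. In row u2, the entry u5 sits in column u4, so u2^(-1) = u4.
u2 ∘ u1 = u6
u6 ∘ u4 = u3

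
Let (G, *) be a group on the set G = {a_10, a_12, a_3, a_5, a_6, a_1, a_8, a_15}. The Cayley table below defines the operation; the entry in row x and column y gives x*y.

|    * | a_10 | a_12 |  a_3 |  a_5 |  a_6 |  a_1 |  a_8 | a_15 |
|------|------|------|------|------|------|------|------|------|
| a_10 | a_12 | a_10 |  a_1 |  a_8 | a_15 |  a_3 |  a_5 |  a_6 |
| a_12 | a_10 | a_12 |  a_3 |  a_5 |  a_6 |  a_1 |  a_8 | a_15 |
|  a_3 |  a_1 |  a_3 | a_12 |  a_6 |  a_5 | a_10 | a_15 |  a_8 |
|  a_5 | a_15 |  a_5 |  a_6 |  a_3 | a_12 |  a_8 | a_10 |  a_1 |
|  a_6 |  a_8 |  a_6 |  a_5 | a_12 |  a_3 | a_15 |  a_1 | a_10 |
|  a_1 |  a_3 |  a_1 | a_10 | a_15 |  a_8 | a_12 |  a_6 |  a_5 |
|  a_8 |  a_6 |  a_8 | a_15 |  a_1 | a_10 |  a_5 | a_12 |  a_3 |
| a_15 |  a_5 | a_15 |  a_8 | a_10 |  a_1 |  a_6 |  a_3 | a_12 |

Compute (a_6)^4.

a_6^1 = a_6
a_6^2 = a_6*a_6 = a_3
a_6^3 = a_3*a_6 = a_5
a_6^4 = a_5*a_6 = a_12

a_12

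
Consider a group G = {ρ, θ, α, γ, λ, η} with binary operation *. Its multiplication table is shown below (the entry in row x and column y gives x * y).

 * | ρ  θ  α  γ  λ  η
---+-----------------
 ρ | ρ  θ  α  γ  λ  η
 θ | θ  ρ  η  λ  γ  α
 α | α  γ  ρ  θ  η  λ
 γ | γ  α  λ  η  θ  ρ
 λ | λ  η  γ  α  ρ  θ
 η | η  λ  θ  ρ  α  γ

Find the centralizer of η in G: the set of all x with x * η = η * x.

{γ, η, ρ}

Compare row η with column η entry by entry.
γ * η = ρ = η * γ, so γ commutes with η.
λ * η = θ but η * λ = α, so λ does not.
Collecting the elements that commute with η: C(η) = {γ, η, ρ}.
(Structurally, G here is isomorphic to the symmetric group S_3.)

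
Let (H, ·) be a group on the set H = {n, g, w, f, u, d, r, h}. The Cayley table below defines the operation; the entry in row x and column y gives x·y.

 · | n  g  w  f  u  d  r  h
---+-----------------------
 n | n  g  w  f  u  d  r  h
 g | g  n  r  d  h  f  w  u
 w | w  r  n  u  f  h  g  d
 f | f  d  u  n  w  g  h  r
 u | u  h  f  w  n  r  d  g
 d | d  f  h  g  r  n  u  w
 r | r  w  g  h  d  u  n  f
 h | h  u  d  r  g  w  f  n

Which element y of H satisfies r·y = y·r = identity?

r

First locate the identity: row n matches the header, so n is the identity.
Scan row r for n: r·r = n. Hence r^(-1) = r.
(Structurally, H here is isomorphic to the elementary abelian group (Z_2)^3.)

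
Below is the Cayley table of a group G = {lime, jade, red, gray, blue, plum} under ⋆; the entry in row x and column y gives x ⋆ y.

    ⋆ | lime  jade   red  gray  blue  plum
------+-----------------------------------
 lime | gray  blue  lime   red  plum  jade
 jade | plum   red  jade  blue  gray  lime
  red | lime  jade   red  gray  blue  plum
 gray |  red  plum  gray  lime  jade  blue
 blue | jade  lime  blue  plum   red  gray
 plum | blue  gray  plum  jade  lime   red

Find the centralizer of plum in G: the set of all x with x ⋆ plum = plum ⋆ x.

Compare row plum with column plum entry by entry.
gray ⋆ plum = blue but plum ⋆ gray = jade, so gray does not.
Collecting the elements that commute with plum: C(plum) = {plum, red}.

{plum, red}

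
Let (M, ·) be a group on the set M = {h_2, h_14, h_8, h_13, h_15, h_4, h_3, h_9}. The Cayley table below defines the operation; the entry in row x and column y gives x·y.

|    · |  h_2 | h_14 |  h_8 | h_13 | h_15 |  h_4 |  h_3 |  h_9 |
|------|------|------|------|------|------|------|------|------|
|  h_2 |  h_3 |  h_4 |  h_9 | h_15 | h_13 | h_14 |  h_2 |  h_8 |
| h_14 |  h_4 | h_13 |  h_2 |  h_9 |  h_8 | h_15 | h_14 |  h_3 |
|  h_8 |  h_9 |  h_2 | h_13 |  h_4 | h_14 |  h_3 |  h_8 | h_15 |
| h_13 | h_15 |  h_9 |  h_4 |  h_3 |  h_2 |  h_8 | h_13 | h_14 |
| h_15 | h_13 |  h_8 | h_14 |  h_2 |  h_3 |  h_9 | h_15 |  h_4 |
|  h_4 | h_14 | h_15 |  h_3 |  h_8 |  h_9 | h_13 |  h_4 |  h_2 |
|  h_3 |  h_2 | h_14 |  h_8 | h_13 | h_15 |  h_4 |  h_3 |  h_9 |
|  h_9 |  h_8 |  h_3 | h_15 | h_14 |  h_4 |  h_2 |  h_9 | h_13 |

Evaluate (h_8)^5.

h_8^1 = h_8
h_8^2 = h_8·h_8 = h_13
h_8^3 = h_13·h_8 = h_4
h_8^4 = h_4·h_8 = h_3
h_8^5 = h_3·h_8 = h_8

h_8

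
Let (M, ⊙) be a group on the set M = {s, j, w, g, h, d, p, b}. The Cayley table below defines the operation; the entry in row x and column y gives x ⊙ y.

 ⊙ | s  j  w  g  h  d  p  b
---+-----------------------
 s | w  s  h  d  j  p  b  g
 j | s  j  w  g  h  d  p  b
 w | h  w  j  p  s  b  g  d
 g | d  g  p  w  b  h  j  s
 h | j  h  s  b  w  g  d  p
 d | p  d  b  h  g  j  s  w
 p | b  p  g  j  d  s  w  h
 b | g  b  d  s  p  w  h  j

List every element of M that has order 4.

{g, h, p, s}

Identity is j. Compute the order of each non-identity element by repeated multiplication:
  s: s → w → h → j  (order 4)
  w: w → j  (order 2)
  g: g → w → p → j  (order 4)
  h: h → w → s → j  (order 4)
  d: d → j  (order 2)
  p: p → w → g → j  (order 4)
  b: b → j  (order 2)
Elements of order 4: {g, h, p, s}.
(Structurally, M here is isomorphic to Z_2 x Z_4.)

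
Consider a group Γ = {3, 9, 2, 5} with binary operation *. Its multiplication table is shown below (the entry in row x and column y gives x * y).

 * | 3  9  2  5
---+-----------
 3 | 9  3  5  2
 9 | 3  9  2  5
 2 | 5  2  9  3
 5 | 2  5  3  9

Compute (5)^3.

5

5^1 = 5
5^2 = 5 * 5 = 9
5^3 = 9 * 5 = 5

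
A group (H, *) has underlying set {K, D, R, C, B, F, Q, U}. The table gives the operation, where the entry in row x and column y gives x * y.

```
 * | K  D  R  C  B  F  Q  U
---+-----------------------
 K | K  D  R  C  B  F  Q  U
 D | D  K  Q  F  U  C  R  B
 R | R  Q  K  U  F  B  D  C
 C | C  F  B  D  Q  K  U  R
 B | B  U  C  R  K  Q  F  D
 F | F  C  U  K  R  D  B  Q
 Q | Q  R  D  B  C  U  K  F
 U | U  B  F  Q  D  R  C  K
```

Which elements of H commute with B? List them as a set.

Compare row B with column B entry by entry.
U * B = D = B * U, so U commutes with B.
F * B = R but B * F = Q, so F does not.
Collecting the elements that commute with B: C(B) = {B, D, K, U}.

{B, D, K, U}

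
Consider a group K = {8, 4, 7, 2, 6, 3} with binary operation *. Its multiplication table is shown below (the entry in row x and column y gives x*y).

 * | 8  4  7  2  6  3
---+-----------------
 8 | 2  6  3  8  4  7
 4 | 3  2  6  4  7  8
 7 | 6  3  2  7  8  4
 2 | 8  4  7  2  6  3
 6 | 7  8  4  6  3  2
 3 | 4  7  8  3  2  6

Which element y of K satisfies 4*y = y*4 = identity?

First locate the identity: row 2 matches the header, so 2 is the identity.
Scan row 4 for 2: 4*4 = 2. Hence 4^(-1) = 4.

4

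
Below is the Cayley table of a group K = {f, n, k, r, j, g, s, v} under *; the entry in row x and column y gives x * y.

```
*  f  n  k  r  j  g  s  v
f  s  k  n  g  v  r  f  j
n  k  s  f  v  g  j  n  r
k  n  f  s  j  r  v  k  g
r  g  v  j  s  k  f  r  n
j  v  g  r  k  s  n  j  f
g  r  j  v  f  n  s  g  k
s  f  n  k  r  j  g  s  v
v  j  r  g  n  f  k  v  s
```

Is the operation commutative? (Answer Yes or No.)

Yes

Check whether the table is symmetric across its main diagonal.
Every entry (row x, col y) equals the entry (row y, col x), so K is abelian.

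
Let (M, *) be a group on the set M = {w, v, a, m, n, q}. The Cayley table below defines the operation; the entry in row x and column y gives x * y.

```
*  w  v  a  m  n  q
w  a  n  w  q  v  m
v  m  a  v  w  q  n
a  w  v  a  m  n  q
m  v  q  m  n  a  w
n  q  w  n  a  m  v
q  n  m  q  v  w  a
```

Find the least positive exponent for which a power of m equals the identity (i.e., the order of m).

The identity element is a (its row matches the header).
m^1 = m
m^2 = m * m = n
m^3 = n * m = a
The first power of m equal to the identity is m^3, so ord(m) = 3.

3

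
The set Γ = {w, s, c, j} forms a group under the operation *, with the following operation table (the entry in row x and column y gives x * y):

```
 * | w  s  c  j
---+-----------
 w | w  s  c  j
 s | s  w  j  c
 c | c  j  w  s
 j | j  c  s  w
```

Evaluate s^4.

w

s^1 = s
s^2 = s * s = w
s^3 = w * s = s
s^4 = s * s = w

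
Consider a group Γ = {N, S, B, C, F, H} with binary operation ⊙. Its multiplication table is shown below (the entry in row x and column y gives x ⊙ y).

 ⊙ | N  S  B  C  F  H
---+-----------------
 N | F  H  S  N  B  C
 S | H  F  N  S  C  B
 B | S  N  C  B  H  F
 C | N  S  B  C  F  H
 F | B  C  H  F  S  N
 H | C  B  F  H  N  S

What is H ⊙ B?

F

Read row H, column B: H ⊙ B = F.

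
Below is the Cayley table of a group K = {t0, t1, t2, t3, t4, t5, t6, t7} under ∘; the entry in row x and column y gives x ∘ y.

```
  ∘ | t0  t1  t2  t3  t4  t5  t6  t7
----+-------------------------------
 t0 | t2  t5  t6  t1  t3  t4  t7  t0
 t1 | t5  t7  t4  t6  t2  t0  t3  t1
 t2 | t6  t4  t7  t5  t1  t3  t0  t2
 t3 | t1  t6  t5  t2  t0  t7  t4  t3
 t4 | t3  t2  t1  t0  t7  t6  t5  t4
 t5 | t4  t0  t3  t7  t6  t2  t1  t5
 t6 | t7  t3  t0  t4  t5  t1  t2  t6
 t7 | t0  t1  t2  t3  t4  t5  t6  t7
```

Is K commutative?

Check whether the table is symmetric across its main diagonal.
Every entry (row x, col y) equals the entry (row y, col x), so K is abelian.
(In fact K ≅ Z_2 x Z_4.)

Yes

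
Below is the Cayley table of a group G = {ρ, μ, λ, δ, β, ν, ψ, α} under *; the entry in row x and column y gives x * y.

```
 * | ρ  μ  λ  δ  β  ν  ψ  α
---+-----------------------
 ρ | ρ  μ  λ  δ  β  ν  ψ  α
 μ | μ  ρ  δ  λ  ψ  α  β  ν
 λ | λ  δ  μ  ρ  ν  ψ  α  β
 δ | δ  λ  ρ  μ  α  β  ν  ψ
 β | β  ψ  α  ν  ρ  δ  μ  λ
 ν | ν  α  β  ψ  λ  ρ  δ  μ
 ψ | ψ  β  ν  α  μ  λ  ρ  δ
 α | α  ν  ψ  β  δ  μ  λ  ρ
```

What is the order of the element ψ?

2

The identity element is ρ (its row matches the header).
ψ^1 = ψ
ψ^2 = ψ * ψ = ρ
The first power of ψ equal to the identity is ψ^2, so ord(ψ) = 2.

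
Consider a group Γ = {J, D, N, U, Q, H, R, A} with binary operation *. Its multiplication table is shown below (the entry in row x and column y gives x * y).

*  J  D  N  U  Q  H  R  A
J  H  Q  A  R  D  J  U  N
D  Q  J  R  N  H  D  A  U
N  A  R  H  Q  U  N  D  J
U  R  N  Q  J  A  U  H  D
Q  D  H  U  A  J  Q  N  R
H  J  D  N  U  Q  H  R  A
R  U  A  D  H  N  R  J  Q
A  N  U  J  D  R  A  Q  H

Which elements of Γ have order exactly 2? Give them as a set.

{A, J, N}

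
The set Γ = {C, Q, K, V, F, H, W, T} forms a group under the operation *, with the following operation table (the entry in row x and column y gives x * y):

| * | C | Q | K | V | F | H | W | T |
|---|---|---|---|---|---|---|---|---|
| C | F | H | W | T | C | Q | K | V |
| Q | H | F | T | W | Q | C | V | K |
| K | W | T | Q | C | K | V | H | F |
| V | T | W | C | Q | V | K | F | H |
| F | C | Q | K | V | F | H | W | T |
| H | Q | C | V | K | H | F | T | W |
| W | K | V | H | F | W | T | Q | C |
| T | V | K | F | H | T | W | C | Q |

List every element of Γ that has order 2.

Identity is F. Compute the order of each non-identity element by repeated multiplication:
  C: C → F  (order 2)
  Q: Q → F  (order 2)
  K: K → Q → T → F  (order 4)
  V: V → Q → W → F  (order 4)
  H: H → F  (order 2)
  W: W → Q → V → F  (order 4)
  T: T → Q → K → F  (order 4)
Elements of order 2: {C, H, Q}.
(Structurally, Γ here is isomorphic to Z_2 x Z_4.)

{C, H, Q}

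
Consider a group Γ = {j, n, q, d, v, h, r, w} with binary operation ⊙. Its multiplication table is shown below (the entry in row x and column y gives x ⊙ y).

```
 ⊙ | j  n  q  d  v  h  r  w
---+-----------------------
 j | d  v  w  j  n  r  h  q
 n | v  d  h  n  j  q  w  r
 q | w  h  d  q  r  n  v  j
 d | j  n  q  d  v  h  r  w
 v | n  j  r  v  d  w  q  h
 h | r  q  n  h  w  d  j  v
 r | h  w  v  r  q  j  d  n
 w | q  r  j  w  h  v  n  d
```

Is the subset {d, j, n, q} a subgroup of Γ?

No

j ⊙ q = w, which is not in {d, j, n, q}.
The subset is not closed under ⊙, so it is not a subgroup.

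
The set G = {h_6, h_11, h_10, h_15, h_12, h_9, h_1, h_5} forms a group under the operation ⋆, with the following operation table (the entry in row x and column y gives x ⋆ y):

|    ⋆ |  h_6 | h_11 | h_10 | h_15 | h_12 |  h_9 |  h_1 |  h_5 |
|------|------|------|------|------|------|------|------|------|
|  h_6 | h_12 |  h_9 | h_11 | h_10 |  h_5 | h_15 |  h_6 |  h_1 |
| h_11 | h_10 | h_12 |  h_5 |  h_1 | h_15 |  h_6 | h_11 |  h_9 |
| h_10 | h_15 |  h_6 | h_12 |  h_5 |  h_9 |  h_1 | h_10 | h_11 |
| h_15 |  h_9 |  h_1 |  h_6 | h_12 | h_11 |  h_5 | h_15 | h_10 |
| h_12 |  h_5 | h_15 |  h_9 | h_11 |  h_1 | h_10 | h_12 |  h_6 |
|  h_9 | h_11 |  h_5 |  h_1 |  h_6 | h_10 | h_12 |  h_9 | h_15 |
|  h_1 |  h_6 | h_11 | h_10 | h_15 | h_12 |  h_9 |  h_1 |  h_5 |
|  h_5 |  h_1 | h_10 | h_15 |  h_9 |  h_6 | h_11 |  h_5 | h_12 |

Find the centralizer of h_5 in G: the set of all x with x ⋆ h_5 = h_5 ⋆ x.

{h_1, h_12, h_5, h_6}

Compare row h_5 with column h_5 entry by entry.
h_6 ⋆ h_5 = h_1 = h_5 ⋆ h_6, so h_6 commutes with h_5.
h_9 ⋆ h_5 = h_15 but h_5 ⋆ h_9 = h_11, so h_9 does not.
Collecting the elements that commute with h_5: C(h_5) = {h_1, h_12, h_5, h_6}.
(Structurally, G here is isomorphic to the quaternion group Q_8.)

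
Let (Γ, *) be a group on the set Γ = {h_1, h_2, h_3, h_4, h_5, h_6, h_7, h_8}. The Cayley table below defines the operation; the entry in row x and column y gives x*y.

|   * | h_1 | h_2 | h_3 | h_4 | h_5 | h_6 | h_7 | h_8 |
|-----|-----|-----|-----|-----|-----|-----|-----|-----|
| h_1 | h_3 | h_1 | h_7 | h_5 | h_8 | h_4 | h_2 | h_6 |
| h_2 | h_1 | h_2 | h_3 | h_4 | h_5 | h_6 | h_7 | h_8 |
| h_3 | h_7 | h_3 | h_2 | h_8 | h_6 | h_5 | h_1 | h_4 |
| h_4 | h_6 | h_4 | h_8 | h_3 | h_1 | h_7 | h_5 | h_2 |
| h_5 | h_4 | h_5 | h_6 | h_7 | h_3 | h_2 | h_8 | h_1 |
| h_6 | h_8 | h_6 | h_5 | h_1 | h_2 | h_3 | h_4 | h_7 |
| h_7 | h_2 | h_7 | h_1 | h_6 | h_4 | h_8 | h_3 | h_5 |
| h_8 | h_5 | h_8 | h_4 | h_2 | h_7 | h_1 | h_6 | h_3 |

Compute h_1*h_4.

Read row h_1, column h_4: h_1*h_4 = h_5.

h_5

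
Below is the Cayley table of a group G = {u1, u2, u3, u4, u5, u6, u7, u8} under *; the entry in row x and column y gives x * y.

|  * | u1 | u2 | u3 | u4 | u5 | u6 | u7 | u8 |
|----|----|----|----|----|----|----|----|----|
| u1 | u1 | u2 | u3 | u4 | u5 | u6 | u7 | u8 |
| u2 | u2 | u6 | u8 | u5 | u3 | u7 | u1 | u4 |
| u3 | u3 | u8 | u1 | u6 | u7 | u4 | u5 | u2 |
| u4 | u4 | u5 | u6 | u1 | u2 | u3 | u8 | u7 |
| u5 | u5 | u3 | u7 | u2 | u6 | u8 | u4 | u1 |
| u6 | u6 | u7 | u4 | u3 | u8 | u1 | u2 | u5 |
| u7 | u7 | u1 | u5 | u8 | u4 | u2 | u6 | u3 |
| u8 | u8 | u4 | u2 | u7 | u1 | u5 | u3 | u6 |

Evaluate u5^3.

u5^1 = u5
u5^2 = u5 * u5 = u6
u5^3 = u6 * u5 = u8

u8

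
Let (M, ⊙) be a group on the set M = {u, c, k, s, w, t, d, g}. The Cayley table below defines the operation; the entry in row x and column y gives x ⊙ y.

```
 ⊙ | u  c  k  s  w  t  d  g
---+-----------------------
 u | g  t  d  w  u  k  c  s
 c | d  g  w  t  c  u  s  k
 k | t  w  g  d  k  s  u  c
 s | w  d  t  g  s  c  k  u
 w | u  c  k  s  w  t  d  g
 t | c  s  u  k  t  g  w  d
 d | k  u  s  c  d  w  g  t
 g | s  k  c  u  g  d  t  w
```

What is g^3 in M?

g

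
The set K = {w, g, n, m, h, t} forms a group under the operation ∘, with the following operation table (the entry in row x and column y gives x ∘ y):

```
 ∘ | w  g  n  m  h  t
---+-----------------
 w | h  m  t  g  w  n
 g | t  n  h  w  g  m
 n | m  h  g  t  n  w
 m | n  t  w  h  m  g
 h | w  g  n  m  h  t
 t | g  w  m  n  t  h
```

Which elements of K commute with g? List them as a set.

Compare row g with column g entry by entry.
n ∘ g = h = g ∘ n, so n commutes with g.
m ∘ g = t but g ∘ m = w, so m does not.
Collecting the elements that commute with g: C(g) = {g, h, n}.

{g, h, n}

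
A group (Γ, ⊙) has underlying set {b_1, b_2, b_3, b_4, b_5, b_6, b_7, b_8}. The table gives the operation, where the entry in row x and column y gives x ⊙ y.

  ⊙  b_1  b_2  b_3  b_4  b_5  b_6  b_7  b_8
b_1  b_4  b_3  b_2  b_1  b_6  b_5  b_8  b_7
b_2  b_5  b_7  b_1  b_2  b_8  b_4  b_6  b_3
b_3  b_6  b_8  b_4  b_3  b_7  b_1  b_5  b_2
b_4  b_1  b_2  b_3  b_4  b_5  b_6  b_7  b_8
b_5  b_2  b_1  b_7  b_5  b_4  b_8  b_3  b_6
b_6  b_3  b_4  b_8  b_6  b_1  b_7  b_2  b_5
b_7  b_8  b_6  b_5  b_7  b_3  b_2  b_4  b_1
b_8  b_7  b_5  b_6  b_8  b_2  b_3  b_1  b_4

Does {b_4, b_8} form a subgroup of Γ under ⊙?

{b_4, b_8} contains the identity b_4.
Checking products: every product of two elements of {b_4, b_8} (read from the table) lies in {b_4, b_8}, so the set is closed.
In a finite group, a nonempty closed subset is a subgroup. So {b_4, b_8} ≤ Γ.

Yes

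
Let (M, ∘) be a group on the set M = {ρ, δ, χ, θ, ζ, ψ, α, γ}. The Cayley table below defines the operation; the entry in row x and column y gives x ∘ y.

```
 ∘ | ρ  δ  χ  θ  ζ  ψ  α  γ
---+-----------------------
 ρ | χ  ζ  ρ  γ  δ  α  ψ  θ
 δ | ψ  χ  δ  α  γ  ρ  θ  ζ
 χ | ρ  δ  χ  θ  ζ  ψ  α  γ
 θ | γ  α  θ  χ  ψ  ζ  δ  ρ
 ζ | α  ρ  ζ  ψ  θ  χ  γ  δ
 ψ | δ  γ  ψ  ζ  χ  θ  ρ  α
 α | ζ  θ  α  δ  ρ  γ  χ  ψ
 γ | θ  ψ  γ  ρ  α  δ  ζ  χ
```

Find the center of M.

{θ, χ}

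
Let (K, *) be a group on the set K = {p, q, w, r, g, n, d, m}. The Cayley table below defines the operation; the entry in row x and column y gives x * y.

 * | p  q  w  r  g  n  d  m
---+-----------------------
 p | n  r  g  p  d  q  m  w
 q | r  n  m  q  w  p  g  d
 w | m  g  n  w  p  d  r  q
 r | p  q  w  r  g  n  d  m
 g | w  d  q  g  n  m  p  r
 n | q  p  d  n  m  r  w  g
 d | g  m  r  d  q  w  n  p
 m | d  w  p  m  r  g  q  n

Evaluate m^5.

m^1 = m
m^2 = m * m = n
m^3 = n * m = g
m^4 = g * m = r
m^5 = r * m = m

m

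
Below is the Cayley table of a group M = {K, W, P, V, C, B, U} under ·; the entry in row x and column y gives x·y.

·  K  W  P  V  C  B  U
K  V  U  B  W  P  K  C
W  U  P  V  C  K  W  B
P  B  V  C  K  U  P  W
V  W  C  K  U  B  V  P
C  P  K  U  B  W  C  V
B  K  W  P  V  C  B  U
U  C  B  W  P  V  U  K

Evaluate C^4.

C^1 = C
C^2 = C·C = W
C^3 = W·C = K
C^4 = K·C = P
(Structurally, M here is isomorphic to the cyclic group Z_7.)

P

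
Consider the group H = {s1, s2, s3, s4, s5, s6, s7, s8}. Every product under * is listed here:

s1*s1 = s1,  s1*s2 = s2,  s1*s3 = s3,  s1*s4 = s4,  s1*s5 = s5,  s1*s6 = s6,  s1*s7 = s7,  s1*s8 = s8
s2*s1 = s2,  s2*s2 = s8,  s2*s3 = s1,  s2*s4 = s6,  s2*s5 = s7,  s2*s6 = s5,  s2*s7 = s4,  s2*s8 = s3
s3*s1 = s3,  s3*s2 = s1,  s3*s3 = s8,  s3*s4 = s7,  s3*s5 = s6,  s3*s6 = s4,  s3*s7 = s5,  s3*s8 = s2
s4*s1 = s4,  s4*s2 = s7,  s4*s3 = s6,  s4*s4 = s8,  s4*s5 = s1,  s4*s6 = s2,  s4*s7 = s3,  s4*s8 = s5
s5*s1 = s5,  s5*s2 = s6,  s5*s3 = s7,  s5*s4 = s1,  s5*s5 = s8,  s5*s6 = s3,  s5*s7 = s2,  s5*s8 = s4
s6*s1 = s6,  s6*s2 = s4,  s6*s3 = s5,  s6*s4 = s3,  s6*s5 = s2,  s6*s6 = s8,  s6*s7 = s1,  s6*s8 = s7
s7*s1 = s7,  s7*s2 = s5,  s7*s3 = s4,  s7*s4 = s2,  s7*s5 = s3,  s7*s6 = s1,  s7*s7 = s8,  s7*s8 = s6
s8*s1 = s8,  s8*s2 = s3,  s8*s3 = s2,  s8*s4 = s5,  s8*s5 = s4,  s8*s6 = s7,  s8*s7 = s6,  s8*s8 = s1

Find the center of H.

{s1, s8}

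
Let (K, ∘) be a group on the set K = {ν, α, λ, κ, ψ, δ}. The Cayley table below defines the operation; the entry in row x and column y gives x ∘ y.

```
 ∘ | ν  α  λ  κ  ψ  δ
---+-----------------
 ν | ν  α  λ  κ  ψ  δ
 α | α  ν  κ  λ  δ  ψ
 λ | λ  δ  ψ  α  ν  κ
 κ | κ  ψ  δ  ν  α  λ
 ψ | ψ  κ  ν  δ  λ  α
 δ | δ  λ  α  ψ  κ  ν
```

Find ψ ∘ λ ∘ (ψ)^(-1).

The identity is ν. In row ψ, the entry ν sits in column λ, so ψ^(-1) = λ.
ψ ∘ λ = ν
ν ∘ λ = λ

λ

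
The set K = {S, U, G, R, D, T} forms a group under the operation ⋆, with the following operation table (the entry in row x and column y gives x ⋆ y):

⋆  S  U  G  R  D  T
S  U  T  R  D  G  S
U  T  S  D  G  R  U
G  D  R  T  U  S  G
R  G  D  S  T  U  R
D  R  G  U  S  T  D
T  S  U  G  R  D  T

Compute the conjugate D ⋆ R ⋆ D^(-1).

G

The identity is T. In row D, the entry T sits in column D, so D^(-1) = D.
D ⋆ R = S
S ⋆ D = G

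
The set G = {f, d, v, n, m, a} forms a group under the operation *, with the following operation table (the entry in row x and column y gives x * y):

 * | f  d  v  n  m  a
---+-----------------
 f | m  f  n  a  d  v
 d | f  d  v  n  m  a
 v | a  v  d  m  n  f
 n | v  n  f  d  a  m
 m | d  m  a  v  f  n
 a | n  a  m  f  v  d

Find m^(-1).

First locate the identity: row d matches the header, so d is the identity.
Scan row m for d: m * f = d. Hence m^(-1) = f.
(Structurally, G here is isomorphic to the symmetric group S_3.)

f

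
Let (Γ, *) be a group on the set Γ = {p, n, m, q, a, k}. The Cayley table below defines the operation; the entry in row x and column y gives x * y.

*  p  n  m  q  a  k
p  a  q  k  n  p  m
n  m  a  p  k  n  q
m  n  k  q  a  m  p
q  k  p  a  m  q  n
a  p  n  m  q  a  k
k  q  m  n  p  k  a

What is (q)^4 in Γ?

q

q^1 = q
q^2 = q * q = m
q^3 = m * q = a
q^4 = a * q = q
(Structurally, Γ here is isomorphic to the symmetric group S_3.)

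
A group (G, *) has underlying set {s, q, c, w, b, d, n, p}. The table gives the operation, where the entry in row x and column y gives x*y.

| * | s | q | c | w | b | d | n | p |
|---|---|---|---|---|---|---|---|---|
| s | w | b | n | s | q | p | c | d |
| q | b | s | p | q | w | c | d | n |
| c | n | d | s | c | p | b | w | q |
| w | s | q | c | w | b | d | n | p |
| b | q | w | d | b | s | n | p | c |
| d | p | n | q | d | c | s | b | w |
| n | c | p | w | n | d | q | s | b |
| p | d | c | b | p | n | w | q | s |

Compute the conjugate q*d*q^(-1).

The identity is w. In row q, the entry w sits in column b, so q^(-1) = b.
q*d = c
c*b = p
(Structurally, G here is isomorphic to the quaternion group Q_8.)

p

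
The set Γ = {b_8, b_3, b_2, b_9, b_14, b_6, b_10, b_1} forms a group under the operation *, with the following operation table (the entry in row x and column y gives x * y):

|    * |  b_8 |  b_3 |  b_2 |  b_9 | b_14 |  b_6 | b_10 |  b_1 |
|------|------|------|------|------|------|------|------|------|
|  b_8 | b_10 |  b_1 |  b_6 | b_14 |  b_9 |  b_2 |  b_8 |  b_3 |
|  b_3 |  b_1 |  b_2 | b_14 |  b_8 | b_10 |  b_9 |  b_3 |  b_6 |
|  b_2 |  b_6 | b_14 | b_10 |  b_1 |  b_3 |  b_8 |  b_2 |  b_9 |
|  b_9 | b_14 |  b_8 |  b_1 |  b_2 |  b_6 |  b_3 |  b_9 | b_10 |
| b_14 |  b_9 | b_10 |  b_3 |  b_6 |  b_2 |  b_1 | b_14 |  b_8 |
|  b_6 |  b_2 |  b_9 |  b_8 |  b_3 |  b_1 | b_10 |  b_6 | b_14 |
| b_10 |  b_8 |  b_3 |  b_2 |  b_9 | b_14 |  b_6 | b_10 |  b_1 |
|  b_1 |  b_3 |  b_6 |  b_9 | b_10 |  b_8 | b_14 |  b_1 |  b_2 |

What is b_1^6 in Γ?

b_1^1 = b_1
b_1^2 = b_1 * b_1 = b_2
b_1^3 = b_2 * b_1 = b_9
b_1^4 = b_9 * b_1 = b_10
b_1^5 = b_10 * b_1 = b_1
b_1^6 = b_1 * b_1 = b_2

b_2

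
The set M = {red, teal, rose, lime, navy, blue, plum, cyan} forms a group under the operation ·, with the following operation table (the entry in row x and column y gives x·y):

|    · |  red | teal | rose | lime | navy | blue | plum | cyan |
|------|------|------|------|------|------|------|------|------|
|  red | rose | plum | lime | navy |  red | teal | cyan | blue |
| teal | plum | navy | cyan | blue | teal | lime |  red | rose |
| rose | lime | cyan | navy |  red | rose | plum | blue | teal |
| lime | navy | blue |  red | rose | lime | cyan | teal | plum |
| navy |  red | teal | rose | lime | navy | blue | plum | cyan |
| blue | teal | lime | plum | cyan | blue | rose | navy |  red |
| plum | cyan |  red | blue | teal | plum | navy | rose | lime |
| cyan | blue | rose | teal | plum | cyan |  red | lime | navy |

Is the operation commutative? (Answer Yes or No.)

Yes

Check whether the table is symmetric across its main diagonal.
Every entry (row x, col y) equals the entry (row y, col x), so M is abelian.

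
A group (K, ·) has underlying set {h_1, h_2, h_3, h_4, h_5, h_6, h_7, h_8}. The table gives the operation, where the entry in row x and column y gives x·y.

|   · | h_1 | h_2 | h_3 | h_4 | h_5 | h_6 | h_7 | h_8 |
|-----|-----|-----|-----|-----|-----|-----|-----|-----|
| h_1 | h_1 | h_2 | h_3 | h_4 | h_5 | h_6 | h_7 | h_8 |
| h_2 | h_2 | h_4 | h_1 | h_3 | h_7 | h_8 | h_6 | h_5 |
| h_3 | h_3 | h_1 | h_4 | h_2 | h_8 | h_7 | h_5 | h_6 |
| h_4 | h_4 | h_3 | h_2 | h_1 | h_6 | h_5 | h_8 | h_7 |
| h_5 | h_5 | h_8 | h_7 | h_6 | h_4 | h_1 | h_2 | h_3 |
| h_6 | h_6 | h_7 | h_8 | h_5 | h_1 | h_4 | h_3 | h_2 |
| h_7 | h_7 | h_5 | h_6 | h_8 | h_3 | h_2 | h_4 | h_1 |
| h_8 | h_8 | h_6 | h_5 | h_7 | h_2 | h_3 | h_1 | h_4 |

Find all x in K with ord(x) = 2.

Identity is h_1. Compute the order of each non-identity element by repeated multiplication:
  h_2: h_2 → h_4 → h_3 → h_1  (order 4)
  h_3: h_3 → h_4 → h_2 → h_1  (order 4)
  h_4: h_4 → h_1  (order 2)
  h_5: h_5 → h_4 → h_6 → h_1  (order 4)
  h_6: h_6 → h_4 → h_5 → h_1  (order 4)
  h_7: h_7 → h_4 → h_8 → h_1  (order 4)
  h_8: h_8 → h_4 → h_7 → h_1  (order 4)
Elements of order 2: {h_4}.

{h_4}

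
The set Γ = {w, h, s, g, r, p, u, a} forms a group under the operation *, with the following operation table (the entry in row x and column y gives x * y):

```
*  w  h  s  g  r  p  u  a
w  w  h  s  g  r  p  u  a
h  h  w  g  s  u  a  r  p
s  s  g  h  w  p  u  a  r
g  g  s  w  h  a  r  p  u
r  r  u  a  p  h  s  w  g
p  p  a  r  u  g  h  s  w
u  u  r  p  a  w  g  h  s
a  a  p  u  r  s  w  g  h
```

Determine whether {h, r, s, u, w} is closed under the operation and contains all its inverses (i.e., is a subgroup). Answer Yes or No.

h * s = g, which is not in {h, r, s, u, w}.
The subset is not closed under *, so it is not a subgroup.

No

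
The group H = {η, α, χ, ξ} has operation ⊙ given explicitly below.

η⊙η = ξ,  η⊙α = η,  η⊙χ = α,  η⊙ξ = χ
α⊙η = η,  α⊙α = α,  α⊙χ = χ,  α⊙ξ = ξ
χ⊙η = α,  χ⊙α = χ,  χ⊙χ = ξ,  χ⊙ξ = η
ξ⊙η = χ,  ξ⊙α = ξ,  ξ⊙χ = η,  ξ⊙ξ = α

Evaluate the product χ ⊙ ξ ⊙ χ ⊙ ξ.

ξ

χ ⊙ ξ = η
η ⊙ χ = α
α ⊙ ξ = ξ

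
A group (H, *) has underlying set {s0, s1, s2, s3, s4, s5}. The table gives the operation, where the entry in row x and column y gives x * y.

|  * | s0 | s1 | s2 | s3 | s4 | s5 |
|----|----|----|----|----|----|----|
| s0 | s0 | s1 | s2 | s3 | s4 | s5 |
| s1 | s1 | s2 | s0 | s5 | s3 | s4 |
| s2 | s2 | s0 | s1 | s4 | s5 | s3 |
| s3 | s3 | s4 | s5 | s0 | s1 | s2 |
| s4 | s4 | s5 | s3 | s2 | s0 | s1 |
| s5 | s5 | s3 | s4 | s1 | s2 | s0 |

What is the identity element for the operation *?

s0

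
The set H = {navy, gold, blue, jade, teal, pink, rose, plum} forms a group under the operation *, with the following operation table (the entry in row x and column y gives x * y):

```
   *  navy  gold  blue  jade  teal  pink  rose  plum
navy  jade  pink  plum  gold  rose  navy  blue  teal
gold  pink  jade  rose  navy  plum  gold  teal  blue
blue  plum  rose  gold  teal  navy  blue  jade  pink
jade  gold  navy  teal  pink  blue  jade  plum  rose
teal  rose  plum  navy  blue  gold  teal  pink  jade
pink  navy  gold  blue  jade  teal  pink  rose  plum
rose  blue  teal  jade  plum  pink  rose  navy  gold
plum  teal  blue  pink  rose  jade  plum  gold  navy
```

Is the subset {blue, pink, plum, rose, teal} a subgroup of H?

blue * blue = gold, which is not in {blue, pink, plum, rose, teal}.
The subset is not closed under *, so it is not a subgroup.

No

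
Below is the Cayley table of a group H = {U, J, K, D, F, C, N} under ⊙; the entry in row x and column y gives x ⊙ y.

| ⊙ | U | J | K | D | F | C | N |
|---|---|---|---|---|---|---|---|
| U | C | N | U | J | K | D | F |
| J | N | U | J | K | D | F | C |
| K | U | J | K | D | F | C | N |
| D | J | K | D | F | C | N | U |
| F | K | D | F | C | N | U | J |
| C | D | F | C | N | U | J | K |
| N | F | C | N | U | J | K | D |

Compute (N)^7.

N^1 = N
N^2 = N ⊙ N = D
N^3 = D ⊙ N = U
N^4 = U ⊙ N = F
N^5 = F ⊙ N = J
N^6 = J ⊙ N = C
N^7 = C ⊙ N = K

K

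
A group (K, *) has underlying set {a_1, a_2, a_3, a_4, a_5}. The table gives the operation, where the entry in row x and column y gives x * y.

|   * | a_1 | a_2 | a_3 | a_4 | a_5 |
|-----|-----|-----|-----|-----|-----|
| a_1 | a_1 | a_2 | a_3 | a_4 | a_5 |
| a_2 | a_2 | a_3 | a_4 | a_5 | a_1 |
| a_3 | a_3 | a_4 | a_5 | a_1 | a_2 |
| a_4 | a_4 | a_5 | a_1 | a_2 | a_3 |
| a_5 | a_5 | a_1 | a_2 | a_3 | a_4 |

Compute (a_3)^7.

a_3^1 = a_3
a_3^2 = a_3 * a_3 = a_5
a_3^3 = a_5 * a_3 = a_2
a_3^4 = a_2 * a_3 = a_4
a_3^5 = a_4 * a_3 = a_1
a_3^6 = a_1 * a_3 = a_3
a_3^7 = a_3 * a_3 = a_5

a_5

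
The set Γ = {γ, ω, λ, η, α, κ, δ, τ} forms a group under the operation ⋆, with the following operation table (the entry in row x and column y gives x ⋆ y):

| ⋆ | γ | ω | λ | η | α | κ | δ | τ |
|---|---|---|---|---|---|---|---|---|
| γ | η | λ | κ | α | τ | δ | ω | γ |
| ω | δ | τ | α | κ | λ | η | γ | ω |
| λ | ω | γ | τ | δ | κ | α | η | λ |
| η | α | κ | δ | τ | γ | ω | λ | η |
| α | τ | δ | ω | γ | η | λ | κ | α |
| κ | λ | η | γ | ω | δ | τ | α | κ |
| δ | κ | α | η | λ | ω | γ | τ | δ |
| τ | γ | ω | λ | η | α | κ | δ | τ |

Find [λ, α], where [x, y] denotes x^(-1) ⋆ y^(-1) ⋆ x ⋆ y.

η

Identity is τ; from the table λ^(-1) = λ and α^(-1) = γ.
λ ⋆ γ = ω
ω ⋆ λ = α
α ⋆ α = η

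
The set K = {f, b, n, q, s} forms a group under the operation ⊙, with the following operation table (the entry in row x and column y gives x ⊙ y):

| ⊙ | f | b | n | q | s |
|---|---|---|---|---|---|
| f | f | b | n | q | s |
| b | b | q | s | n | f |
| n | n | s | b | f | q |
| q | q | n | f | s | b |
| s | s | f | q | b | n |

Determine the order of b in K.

The identity element is f (its row matches the header).
b^1 = b
b^2 = b ⊙ b = q
b^3 = q ⊙ b = n
b^4 = n ⊙ b = s
b^5 = s ⊙ b = f
The first power of b equal to the identity is b^5, so ord(b) = 5.

5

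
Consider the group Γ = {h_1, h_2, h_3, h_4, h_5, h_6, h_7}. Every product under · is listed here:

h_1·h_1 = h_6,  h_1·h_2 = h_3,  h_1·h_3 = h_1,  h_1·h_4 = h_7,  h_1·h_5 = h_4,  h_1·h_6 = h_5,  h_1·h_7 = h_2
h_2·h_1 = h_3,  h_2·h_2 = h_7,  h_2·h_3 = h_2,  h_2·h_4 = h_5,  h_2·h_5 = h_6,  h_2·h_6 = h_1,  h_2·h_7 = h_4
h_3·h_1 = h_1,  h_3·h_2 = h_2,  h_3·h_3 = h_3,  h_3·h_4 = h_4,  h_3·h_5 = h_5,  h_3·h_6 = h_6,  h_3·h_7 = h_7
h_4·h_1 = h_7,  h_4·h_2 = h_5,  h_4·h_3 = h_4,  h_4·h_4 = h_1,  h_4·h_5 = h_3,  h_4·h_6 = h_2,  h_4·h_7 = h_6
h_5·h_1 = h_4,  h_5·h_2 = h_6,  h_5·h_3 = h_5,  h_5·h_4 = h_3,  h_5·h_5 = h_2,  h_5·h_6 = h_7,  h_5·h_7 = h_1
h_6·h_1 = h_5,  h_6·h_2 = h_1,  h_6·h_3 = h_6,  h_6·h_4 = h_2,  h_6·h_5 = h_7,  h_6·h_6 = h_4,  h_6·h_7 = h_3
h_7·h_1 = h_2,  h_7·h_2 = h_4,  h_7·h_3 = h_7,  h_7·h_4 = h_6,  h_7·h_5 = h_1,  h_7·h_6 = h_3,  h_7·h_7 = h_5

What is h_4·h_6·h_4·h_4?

h_4·h_6 = h_2
h_2·h_4 = h_5
h_5·h_4 = h_3

h_3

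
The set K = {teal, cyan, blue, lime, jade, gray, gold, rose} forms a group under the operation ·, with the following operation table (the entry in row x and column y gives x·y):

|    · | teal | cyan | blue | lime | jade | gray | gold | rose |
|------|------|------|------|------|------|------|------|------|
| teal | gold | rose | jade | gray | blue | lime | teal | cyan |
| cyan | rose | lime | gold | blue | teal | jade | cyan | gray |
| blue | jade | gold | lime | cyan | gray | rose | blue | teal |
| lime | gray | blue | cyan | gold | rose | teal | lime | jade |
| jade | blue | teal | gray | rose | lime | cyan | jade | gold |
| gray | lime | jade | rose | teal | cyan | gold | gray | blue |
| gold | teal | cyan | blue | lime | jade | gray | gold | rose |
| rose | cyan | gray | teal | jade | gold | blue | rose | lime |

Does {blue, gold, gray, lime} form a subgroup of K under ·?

lime·blue = cyan, which is not in {blue, gold, gray, lime}.
The subset is not closed under ·, so it is not a subgroup.

No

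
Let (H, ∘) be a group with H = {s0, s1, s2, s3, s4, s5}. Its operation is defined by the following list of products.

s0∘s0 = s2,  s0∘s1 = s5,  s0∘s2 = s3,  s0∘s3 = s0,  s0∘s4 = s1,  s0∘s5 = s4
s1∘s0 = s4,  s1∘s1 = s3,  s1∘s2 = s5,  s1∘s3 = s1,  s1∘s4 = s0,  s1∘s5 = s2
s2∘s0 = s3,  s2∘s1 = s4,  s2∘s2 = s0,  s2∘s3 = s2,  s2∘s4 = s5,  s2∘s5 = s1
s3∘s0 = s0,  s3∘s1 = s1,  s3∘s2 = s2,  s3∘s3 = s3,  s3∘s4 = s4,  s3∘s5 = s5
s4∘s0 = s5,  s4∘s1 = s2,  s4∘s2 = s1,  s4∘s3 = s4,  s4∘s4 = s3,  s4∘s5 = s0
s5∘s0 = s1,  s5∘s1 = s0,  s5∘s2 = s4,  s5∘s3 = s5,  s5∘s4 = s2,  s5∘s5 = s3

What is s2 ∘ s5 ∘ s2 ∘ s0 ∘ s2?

s5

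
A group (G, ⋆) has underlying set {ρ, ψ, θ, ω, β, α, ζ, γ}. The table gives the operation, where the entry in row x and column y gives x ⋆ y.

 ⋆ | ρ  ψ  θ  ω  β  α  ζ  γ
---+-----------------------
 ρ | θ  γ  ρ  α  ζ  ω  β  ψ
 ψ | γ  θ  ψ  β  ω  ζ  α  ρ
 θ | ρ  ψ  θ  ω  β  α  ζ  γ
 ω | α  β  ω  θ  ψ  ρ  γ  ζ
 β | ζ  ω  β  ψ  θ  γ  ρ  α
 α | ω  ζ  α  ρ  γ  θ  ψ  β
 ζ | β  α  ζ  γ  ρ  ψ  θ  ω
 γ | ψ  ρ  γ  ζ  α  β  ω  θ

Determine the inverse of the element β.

β

First locate the identity: row θ matches the header, so θ is the identity.
Scan row β for θ: β ⋆ β = θ. Hence β^(-1) = β.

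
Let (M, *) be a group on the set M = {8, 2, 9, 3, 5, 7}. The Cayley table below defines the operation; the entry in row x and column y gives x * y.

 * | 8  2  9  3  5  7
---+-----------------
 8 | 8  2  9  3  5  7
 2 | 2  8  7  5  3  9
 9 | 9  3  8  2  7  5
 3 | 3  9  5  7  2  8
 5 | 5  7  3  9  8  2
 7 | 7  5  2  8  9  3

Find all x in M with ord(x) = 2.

Identity is 8. Compute the order of each non-identity element by repeated multiplication:
  2: 2 → 8  (order 2)
  9: 9 → 8  (order 2)
  3: 3 → 7 → 8  (order 3)
  5: 5 → 8  (order 2)
  7: 7 → 3 → 8  (order 3)
Elements of order 2: {2, 5, 9}.

{2, 5, 9}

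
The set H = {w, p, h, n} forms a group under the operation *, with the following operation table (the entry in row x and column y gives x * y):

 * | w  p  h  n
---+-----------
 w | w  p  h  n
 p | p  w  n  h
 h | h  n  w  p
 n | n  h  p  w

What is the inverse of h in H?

h

First locate the identity: row w matches the header, so w is the identity.
Scan row h for w: h * h = w. Hence h^(-1) = h.
(Structurally, H here is isomorphic to the Klein four-group V_4.)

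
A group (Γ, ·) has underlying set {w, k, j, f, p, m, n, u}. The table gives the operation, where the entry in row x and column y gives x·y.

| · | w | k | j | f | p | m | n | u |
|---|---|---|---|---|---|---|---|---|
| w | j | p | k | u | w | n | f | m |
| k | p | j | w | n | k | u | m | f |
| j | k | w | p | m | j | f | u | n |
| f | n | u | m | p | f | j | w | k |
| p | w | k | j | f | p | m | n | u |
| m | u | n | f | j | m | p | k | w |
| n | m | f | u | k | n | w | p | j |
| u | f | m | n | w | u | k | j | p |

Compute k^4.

k^1 = k
k^2 = k·k = j
k^3 = j·k = w
k^4 = w·k = p

p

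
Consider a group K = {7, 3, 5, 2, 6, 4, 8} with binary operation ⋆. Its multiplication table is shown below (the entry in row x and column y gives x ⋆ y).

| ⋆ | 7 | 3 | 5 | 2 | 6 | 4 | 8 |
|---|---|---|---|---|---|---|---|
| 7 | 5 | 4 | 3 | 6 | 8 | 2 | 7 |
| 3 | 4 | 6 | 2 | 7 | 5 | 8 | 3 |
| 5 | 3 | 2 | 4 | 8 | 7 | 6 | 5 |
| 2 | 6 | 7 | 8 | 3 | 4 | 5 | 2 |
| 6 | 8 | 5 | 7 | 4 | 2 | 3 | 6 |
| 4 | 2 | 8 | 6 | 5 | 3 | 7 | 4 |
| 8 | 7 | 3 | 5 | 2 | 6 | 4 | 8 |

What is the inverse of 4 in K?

3

First locate the identity: row 8 matches the header, so 8 is the identity.
Scan row 4 for 8: 4 ⋆ 3 = 8. Hence 4^(-1) = 3.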